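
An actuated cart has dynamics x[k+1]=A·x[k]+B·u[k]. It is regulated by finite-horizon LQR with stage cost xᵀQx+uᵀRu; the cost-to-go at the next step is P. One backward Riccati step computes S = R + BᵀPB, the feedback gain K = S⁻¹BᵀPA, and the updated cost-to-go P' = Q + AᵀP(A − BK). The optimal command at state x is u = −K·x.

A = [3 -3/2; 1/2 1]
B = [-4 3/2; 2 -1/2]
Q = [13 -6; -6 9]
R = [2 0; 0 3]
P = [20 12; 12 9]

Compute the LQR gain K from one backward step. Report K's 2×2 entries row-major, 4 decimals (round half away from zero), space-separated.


BᵀP = [-56.0000 -30.0000; 24.0000 13.5000]
S = R + BᵀPB = [2 0; 0 3] + [164.0000 -69.0000; -69.0000 29.2500] = [166.0000 -69.0000; -69.0000 32.2500]
BᵀPA = [-183.0000 54.0000; 78.7500 -22.5000]
K = S⁻¹·BᵀPA = [-0.7899 0.3190; 0.7519 -0.0152]
A−BK = [-1.2873 -0.2013; 2.4557 0.3544]
AᵀP(A−BK) = [14.4911 1.0709; 1.0709 0.4329]
P' = Q + AᵀP(A−BK) = [27.4911 -4.9291; -4.9291 9.4329]
tr(P') = 36.9241

-0.7899 0.3190 0.7519 -0.0152


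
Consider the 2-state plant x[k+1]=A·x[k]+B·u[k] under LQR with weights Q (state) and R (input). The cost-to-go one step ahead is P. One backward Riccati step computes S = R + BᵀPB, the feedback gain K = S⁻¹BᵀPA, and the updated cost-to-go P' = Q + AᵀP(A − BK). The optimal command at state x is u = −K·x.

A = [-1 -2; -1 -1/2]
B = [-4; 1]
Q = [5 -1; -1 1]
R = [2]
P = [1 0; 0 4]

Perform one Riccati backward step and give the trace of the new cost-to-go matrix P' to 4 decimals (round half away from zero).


14.3636

BᵀP = [-4.0000 4.0000]
S = R + BᵀPB = [2] + [20.0000] = [22.0000]
BᵀPA = [0.0000 6.0000]
K = S⁻¹·BᵀPA = [0.0000 0.2727]
A−BK = [-1.0000 -0.9091; -1.0000 -0.7727]
AᵀP(A−BK) = [5.0000 4.0000; 4.0000 3.3636]
P' = Q + AᵀP(A−BK) = [10.0000 3.0000; 3.0000 4.3636]
tr(P') = 14.3636


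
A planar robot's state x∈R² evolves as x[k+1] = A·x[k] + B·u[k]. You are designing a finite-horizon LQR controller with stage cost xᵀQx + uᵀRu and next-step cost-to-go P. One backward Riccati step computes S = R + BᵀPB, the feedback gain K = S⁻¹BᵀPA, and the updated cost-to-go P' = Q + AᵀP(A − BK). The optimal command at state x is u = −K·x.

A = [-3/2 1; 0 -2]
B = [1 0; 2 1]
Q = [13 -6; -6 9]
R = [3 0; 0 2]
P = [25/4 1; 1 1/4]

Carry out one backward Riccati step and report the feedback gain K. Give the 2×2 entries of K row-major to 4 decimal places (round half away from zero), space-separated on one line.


-0.8585 0.3711 -0.0943 -0.0252

BᵀP = [8.2500 1.5000; 1.0000 0.2500]
S = R + BᵀPB = [3 0; 0 2] + [11.2500 1.5000; 1.5000 0.2500] = [14.2500 1.5000; 1.5000 2.2500]
BᵀPA = [-12.3750 5.2500; -1.5000 0.5000]
K = S⁻¹·BᵀPA = [-0.8585 0.3711; -0.0943 -0.0252]
A−BK = [-0.6415 0.6289; 1.8113 -2.7170]
AᵀP(A−BK) = [3.2972 -1.8208; -1.8208 1.3145]
P' = Q + AᵀP(A−BK) = [16.2972 -7.8208; -7.8208 10.3145]
tr(P') = 26.6116


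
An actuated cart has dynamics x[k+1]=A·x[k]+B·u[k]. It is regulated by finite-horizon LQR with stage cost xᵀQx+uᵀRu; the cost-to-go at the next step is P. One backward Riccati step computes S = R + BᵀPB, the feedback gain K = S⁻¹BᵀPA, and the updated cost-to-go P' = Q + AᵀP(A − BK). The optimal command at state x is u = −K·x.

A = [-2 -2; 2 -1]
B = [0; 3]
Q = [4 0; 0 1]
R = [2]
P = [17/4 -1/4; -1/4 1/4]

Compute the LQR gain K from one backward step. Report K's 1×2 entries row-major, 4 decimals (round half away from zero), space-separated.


0.7059 0.1765

BᵀP = [-0.7500 0.7500]
S = R + BᵀPB = [2] + [2.2500] = [4.2500]
BᵀPA = [3.0000 0.7500]
K = S⁻¹·BᵀPA = [0.7059 0.1765]
A−BK = [-2.0000 -2.0000; -0.1176 -1.5294]
AᵀP(A−BK) = [17.8824 16.4706; 16.4706 16.1176]
P' = Q + AᵀP(A−BK) = [21.8824 16.4706; 16.4706 17.1176]
tr(P') = 39.0000


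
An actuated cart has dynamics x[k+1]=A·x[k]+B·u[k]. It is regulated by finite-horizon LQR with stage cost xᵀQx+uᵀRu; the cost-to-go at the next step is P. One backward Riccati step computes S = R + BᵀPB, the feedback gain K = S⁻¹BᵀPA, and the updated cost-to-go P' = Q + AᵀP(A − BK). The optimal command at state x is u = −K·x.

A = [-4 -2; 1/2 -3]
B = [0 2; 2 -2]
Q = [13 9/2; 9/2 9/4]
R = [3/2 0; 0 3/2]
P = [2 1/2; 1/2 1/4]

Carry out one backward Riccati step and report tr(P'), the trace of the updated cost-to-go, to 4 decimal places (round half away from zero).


27.7141

BᵀP = [1.0000 0.5000; 3.0000 0.5000]
S = R + BᵀPB = [3/2 0; 0 3/2] + [1.0000 1.0000; 1.0000 5.0000] = [2.5000 1.0000; 1.0000 6.5000]
BᵀPA = [-3.7500 -3.5000; -11.7500 -7.5000]
K = S⁻¹·BᵀPA = [-0.8279 -1.0000; -1.6803 -1.0000]
A−BK = [-0.6393 0.0000; -1.2049 -3.0000]
AᵀP(A−BK) = [7.2141 5.6250; 5.6250 5.2500]
P' = Q + AᵀP(A−BK) = [20.2141 10.1250; 10.1250 7.5000]
tr(P') = 27.7141


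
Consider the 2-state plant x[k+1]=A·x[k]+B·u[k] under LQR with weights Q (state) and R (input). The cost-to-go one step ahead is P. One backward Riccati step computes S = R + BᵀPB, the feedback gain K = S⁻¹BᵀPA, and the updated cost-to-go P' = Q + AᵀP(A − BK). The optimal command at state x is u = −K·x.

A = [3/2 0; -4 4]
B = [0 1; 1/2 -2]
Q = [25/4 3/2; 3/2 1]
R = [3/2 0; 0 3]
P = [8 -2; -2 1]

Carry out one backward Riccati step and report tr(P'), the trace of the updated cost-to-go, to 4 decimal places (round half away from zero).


19.4362

BᵀP = [-1.0000 0.5000; 12.0000 -4.0000]
S = R + BᵀPB = [3/2 0; 0 3] + [0.2500 -2.0000; -2.0000 20.0000] = [1.7500 -2.0000; -2.0000 23.0000]
BᵀPA = [-3.5000 2.0000; 34.0000 -16.0000]
K = S⁻¹·BᵀPA = [-0.3448 0.3862; 1.4483 -0.6621]
A−BK = [0.0517 0.6621; -0.9310 2.4828]
AᵀP(A−BK) = [7.5517 -4.1379; -4.1379 4.6345]
P' = Q + AᵀP(A−BK) = [13.8017 -2.6379; -2.6379 5.6345]
tr(P') = 19.4362


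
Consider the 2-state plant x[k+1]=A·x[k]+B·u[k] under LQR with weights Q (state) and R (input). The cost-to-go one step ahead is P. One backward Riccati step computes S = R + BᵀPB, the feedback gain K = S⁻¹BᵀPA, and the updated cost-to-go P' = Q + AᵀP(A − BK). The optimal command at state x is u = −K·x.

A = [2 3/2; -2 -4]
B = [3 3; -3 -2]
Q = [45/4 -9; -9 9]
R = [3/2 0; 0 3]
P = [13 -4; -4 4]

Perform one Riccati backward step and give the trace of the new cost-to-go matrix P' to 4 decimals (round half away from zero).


BᵀP = [51.0000 -24.0000; 47.0000 -20.0000]
S = R + BᵀPB = [3/2 0; 0 3] + [225.0000 201.0000; 201.0000 181.0000] = [226.5000 201.0000; 201.0000 184.0000]
BᵀPA = [150.0000 172.5000; 134.0000 150.5000]
K = S⁻¹·BᵀPA = [0.5224 1.1682; 0.1576 -0.4582]
A−BK = [-0.0400 -0.6300; -0.1176 -1.4118]
AᵀP(A−BK) = [0.5224 1.1682; 1.1682 8.6938]
P' = Q + AᵀP(A−BK) = [11.7724 -7.8318; -7.8318 17.6938]
tr(P') = 29.4662

29.4662


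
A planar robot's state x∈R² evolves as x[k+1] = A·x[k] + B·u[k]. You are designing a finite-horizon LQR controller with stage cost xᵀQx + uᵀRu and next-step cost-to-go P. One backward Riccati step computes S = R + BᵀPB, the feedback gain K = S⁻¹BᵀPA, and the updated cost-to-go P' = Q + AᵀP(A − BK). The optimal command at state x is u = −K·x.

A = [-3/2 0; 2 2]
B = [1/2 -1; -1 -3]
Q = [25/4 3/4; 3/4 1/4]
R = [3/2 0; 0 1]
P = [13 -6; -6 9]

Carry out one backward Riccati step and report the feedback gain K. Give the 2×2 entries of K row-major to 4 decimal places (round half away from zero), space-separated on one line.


-2.2170 -0.6998 0.0440 -0.4331

BᵀP = [12.5000 -12.0000; 5.0000 -21.0000]
S = R + BᵀPB = [3/2 0; 0 1] + [18.2500 23.5000; 23.5000 58.0000] = [19.7500 23.5000; 23.5000 59.0000]
BᵀPA = [-42.7500 -24.0000; -49.5000 -42.0000]
K = S⁻¹·BᵀPA = [-2.2170 -0.6998; 0.0440 -0.4331]
A−BK = [-0.3475 -0.0832; -0.0848 0.0008]
AᵀP(A−BK) = [8.6550 2.6427; 2.6427 1.0131]
P' = Q + AᵀP(A−BK) = [14.9050 3.3927; 3.3927 1.2631]
tr(P') = 16.1680


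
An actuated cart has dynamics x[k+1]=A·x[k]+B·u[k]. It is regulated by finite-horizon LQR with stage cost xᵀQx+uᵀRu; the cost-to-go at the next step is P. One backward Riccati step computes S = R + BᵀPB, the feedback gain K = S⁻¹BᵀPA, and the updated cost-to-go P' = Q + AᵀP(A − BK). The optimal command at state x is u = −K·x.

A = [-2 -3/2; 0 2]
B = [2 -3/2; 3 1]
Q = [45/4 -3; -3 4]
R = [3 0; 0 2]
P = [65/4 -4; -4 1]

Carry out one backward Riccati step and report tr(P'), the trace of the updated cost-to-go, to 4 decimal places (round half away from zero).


19.0990

BᵀP = [20.5000 -5.0000; -28.3750 7.0000]
S = R + BᵀPB = [3 0; 0 2] + [26.0000 -35.7500; -35.7500 49.5625] = [29.0000 -35.7500; -35.7500 51.5625]
BᵀPA = [-41.0000 -40.7500; 56.7500 56.5625]
K = S⁻¹·BᵀPA = [-0.3924 -0.3639; 0.8285 0.8446]
A−BK = [0.0276 0.4948; 0.3487 2.2471]
AᵀP(A−BK) = [1.8918 1.8953; 1.8953 1.9571]
P' = Q + AᵀP(A−BK) = [13.1418 -1.1047; -1.1047 5.9571]
tr(P') = 19.0990


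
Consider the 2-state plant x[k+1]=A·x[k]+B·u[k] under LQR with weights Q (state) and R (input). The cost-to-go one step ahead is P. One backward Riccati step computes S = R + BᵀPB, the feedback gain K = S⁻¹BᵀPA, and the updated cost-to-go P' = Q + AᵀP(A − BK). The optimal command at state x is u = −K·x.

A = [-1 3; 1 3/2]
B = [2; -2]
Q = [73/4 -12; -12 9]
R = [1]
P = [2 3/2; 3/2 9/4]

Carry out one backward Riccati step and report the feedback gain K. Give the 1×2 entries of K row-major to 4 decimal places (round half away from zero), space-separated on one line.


BᵀP = [1.0000 -1.5000]
S = R + BᵀPB = [1] + [5.0000] = [6.0000]
BᵀPA = [-2.5000 0.7500]
K = S⁻¹·BᵀPA = [-0.4167 0.1250]
A−BK = [-0.1667 2.7500; 0.1667 1.7500]
AᵀP(A−BK) = [0.2083 -0.0625; -0.0625 36.4688]
P' = Q + AᵀP(A−BK) = [18.4583 -12.0625; -12.0625 45.4688]
tr(P') = 63.9271

-0.4167 0.1250


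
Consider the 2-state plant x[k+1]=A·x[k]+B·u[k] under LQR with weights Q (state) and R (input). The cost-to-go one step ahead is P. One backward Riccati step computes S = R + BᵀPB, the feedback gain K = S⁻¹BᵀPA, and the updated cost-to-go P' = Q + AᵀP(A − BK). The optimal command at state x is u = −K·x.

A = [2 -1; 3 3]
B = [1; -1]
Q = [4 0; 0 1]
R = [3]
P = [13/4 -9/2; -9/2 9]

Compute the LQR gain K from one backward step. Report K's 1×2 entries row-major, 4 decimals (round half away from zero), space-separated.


BᵀP = [7.7500 -13.5000]
S = R + BᵀPB = [3] + [21.2500] = [24.2500]
BᵀPA = [-25.0000 -48.2500]
K = S⁻¹·BᵀPA = [-1.0309 -1.9897]
A−BK = [3.0309 0.9897; 1.9691 1.0103]
AᵀP(A−BK) = [14.2268 11.2577; 11.2577 15.2474]
P' = Q + AᵀP(A−BK) = [18.2268 11.2577; 11.2577 16.2474]
tr(P') = 34.4742

-1.0309 -1.9897


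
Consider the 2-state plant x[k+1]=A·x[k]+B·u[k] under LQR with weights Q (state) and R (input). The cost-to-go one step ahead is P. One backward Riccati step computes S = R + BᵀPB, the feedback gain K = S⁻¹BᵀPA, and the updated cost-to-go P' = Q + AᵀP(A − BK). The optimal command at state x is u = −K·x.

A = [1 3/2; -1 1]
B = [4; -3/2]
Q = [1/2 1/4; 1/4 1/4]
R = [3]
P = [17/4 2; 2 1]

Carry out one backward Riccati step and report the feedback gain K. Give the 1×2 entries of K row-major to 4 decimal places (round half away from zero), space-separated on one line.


0.1523 0.5584

BᵀP = [14.0000 6.5000]
S = R + BᵀPB = [3] + [46.2500] = [49.2500]
BᵀPA = [7.5000 27.5000]
K = S⁻¹·BᵀPA = [0.1523 0.5584]
A−BK = [0.3909 -0.7335; -0.7716 1.8376]
AᵀP(A−BK) = [0.1079 0.1872; 0.1872 1.2072]
P' = Q + AᵀP(A−BK) = [0.6079 0.4372; 0.4372 1.4572]
tr(P') = 2.0650


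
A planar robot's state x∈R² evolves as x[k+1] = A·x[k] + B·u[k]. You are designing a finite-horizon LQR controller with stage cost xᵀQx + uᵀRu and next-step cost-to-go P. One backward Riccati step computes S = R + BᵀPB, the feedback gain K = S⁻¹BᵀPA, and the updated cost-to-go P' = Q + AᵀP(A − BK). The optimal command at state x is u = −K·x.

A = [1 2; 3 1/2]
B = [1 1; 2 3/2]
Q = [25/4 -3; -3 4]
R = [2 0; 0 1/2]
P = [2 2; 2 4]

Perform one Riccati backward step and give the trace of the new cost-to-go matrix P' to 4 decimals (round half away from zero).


13.4643

BᵀP = [6.0000 10.0000; 5.0000 8.0000]
S = R + BᵀPB = [2 0; 0 1/2] + [26.0000 21.0000; 21.0000 17.0000] = [28.0000 21.0000; 21.0000 17.5000]
BᵀPA = [36.0000 17.0000; 29.0000 14.0000]
K = S⁻¹·BᵀPA = [0.4286 0.0714; 1.1429 0.7143]
A−BK = [-0.5714 1.2143; 0.4286 -0.7143]
AᵀP(A−BK) = [1.4286 -0.2857; -0.2857 1.7857]
P' = Q + AᵀP(A−BK) = [7.6786 -3.2857; -3.2857 5.7857]
tr(P') = 13.4643


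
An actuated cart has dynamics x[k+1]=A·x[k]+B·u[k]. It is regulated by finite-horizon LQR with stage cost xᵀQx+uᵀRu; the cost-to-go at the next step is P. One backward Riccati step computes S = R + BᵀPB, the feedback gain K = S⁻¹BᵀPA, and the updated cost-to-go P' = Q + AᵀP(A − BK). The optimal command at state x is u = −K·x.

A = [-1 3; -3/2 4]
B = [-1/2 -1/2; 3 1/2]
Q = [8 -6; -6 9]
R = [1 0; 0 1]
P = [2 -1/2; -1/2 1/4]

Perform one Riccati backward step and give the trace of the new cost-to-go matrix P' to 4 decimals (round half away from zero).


BᵀP = [-2.5000 1.0000; -1.2500 0.3750]
S = R + BᵀPB = [1 0; 0 1] + [4.2500 1.7500; 1.7500 0.8125] = [5.2500 1.7500; 1.7500 1.8125]
BᵀPA = [1.0000 -3.5000; 0.6875 -2.2500]
K = S⁻¹·BᵀPA = [0.0944 -0.3729; 0.2881 -0.8814]
A−BK = [-0.8087 2.3729; -1.9274 5.5593]
AᵀP(A−BK) = [0.7700 -2.2712; -2.2712 6.7119]
P' = Q + AᵀP(A−BK) = [8.7700 -8.2712; -8.2712 15.7119]
tr(P') = 24.4818

24.4818


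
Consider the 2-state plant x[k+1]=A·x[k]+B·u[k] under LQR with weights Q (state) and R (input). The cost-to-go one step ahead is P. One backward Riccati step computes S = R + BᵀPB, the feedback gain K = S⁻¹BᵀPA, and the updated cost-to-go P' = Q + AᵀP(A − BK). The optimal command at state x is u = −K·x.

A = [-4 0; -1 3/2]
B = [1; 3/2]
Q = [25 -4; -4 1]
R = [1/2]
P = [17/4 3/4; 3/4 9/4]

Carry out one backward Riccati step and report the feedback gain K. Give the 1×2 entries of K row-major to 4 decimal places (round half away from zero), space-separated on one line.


BᵀP = [5.3750 4.1250]
S = R + BᵀPB = [1/2] + [11.5625] = [12.0625]
BᵀPA = [-25.6250 6.1875]
K = S⁻¹·BᵀPA = [-2.1244 0.5130]
A−BK = [-1.8756 -0.5130; 2.1865 0.7306]
AᵀP(A−BK) = [21.8135 5.2694; 5.2694 1.8886]
P' = Q + AᵀP(A−BK) = [46.8135 1.2694; 1.2694 2.8886]
tr(P') = 49.7021

-2.1244 0.5130


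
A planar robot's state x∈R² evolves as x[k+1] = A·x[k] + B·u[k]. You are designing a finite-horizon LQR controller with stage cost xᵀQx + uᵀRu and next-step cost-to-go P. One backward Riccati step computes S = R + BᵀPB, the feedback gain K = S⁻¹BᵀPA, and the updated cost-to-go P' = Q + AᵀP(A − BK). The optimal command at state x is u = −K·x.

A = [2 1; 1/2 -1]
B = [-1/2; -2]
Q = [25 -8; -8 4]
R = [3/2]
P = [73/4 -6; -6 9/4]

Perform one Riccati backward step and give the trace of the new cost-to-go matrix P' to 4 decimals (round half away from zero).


BᵀP = [2.8750 -1.5000]
S = R + BᵀPB = [3/2] + [1.5625] = [3.0625]
BᵀPA = [5.0000 4.3750]
K = S⁻¹·BᵀPA = [1.6327 1.4286]
A−BK = [2.8163 1.7143; 3.7653 1.8571]
AᵀP(A−BK) = [53.3992 37.2321; 37.2321 26.2500]
P' = Q + AᵀP(A−BK) = [78.3992 29.2321; 29.2321 30.2500]
tr(P') = 108.6492

108.6492


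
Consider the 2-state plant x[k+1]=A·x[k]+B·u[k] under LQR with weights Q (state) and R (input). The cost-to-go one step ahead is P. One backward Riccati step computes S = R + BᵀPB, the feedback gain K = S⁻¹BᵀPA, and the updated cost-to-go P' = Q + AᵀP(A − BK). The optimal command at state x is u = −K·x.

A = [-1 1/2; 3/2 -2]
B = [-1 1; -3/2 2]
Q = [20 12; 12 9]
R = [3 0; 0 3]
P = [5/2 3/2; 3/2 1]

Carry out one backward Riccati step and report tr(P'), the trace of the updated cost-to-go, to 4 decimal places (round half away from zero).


29.6087

BᵀP = [-4.7500 -3.0000; 5.5000 3.5000]
S = R + BᵀPB = [3 0; 0 3] + [9.2500 -10.7500; -10.7500 12.5000] = [12.2500 -10.7500; -10.7500 15.5000]
BᵀPA = [0.2500 3.6250; -0.2500 -4.2500]
K = S⁻¹·BᵀPA = [0.0160 0.1413; -0.0050 -0.1762]
A−BK = [-0.9790 0.8175; 1.5341 -1.4357]
AᵀP(A−BK) = [0.2447 -0.2044; -0.2044 0.3640]
P' = Q + AᵀP(A−BK) = [20.2447 11.7956; 11.7956 9.3640]
tr(P') = 29.6087


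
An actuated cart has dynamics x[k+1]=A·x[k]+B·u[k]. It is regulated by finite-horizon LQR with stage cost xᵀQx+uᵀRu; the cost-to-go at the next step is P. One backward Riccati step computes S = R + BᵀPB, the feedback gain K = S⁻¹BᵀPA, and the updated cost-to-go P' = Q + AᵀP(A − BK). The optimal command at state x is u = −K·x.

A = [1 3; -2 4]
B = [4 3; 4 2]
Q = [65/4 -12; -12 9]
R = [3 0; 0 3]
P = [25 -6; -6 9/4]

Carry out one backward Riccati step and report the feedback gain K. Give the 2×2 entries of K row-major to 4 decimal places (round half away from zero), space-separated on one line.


BᵀP = [76.0000 -15.0000; 63.0000 -13.5000]
S = R + BᵀPB = [3 0; 0 3] + [244.0000 198.0000; 198.0000 162.0000] = [247.0000 198.0000; 198.0000 165.0000]
BᵀPA = [106.0000 168.0000; 90.0000 135.0000]
K = S⁻¹·BᵀPA = [-0.2128 0.6383; 0.8008 0.0522]
A−BK = [-0.5513 0.2901; -2.7505 1.3424]
AᵀP(A−BK) = [8.4836 -3.3598; -3.3598 2.7157]
P' = Q + AᵀP(A−BK) = [24.7336 -15.3598; -15.3598 11.7157]
tr(P') = 36.4492

-0.2128 0.6383 0.8008 0.0522


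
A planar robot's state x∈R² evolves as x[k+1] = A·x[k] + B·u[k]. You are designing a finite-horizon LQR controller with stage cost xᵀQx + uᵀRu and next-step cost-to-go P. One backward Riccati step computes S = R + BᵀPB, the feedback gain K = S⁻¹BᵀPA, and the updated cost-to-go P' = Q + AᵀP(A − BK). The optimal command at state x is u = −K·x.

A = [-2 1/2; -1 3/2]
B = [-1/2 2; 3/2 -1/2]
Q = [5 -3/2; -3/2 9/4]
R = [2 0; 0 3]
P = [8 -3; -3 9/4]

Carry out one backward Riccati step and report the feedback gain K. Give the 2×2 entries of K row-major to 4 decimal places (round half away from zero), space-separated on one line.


-0.2038 0.4822 -0.7660 0.1789

BᵀP = [-8.5000 4.8750; 17.5000 -7.1250]
S = R + BᵀPB = [2 0; 0 3] + [11.5625 -19.4375; -19.4375 38.5625] = [13.5625 -19.4375; -19.4375 41.5625]
BᵀPA = [12.1250 3.0625; -27.8750 -1.9375]
K = S⁻¹·BᵀPA = [-0.2038 0.4822; -0.7660 0.1789]
A−BK = [-0.5699 0.3833; -1.0773 0.8662]
AᵀP(A−BK) = [3.3692 -1.7350; -1.7350 1.4324]
P' = Q + AᵀP(A−BK) = [8.3692 -3.2350; -3.2350 3.6824]
tr(P') = 12.0516


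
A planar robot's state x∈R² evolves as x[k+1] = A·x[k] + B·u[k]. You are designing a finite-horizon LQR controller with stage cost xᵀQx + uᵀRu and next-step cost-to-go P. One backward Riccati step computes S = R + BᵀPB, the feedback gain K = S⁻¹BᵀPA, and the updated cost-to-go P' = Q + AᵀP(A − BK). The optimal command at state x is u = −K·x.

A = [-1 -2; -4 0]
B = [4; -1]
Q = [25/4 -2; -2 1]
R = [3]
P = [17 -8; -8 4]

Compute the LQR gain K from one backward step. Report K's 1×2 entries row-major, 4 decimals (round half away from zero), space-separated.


BᵀP = [76.0000 -36.0000]
S = R + BᵀPB = [3] + [340.0000] = [343.0000]
BᵀPA = [68.0000 -152.0000]
K = S⁻¹·BᵀPA = [0.1983 -0.4431]
A−BK = [-1.7930 -0.2274; -3.8017 -0.4431]
AᵀP(A−BK) = [3.5190 0.1341; 0.1341 0.6414]
P' = Q + AᵀP(A−BK) = [9.7690 -1.8659; -1.8659 1.6414]
tr(P') = 11.4103

0.1983 -0.4431


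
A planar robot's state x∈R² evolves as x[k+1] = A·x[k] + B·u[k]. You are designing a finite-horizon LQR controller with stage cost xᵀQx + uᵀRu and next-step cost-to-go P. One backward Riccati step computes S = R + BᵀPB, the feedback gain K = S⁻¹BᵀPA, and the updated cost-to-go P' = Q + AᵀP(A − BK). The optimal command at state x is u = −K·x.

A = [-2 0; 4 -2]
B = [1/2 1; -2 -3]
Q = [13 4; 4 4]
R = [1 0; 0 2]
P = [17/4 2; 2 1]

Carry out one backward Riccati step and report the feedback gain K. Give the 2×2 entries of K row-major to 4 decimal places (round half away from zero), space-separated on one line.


BᵀP = [-1.8750 -1.0000; -1.7500 -1.0000]
S = R + BᵀPB = [1 0; 0 2] + [1.0625 1.1250; 1.1250 1.2500] = [2.0625 1.1250; 1.1250 3.2500]
BᵀPA = [-0.2500 2.0000; -0.5000 2.0000]
K = S⁻¹·BᵀPA = [-0.0460 0.7816; -0.1379 0.3448]
A−BK = [-1.8391 -0.7356; 3.4943 0.5977]
AᵀP(A−BK) = [0.9195 0.3678; 0.3678 1.7471]
P' = Q + AᵀP(A−BK) = [13.9195 4.3678; 4.3678 5.7471]
tr(P') = 19.6667

-0.0460 0.7816 -0.1379 0.3448


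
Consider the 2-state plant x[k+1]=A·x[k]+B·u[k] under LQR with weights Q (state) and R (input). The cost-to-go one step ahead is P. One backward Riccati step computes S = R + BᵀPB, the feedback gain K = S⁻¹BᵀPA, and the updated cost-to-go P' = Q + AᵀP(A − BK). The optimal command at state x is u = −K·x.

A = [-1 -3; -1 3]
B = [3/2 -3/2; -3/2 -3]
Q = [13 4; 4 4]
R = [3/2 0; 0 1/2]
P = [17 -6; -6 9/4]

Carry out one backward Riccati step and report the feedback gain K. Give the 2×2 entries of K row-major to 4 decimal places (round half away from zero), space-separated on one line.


BᵀP = [34.5000 -12.3750; -7.5000 2.2500]
S = R + BᵀPB = [3/2 0; 0 1/2] + [70.3125 -14.6250; -14.6250 4.5000] = [71.8125 -14.6250; -14.6250 5.0000]
BᵀPA = [-22.1250 -140.6250; 5.2500 29.2500]
K = S⁻¹·BᵀPA = [-0.2331 -1.8967; 0.3681 0.3022]
A−BK = [-0.0982 0.2984; -0.2454 1.0617]
AᵀP(A−BK) = [0.1595 0.6994; 0.6994 5.6900]
P' = Q + AᵀP(A−BK) = [13.1595 4.6994; 4.6994 9.6900]
tr(P') = 22.8495

-0.2331 -1.8967 0.3681 0.3022


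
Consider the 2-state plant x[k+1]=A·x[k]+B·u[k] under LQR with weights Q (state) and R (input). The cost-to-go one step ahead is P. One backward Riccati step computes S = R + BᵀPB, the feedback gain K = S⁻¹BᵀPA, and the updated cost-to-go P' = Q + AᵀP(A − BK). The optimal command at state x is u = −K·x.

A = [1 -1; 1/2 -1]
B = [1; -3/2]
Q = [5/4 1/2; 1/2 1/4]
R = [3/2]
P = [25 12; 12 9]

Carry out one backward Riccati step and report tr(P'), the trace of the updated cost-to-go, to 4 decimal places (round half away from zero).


92.3023

BᵀP = [7.0000 -1.5000]
S = R + BᵀPB = [3/2] + [9.2500] = [10.7500]
BᵀPA = [6.2500 -5.5000]
K = S⁻¹·BᵀPA = [0.5814 -0.5116]
A−BK = [0.4186 -0.4884; 1.3721 -1.7674]
AᵀP(A−BK) = [35.6163 -44.3023; -44.3023 55.1860]
P' = Q + AᵀP(A−BK) = [36.8663 -43.8023; -43.8023 55.4360]
tr(P') = 92.3023


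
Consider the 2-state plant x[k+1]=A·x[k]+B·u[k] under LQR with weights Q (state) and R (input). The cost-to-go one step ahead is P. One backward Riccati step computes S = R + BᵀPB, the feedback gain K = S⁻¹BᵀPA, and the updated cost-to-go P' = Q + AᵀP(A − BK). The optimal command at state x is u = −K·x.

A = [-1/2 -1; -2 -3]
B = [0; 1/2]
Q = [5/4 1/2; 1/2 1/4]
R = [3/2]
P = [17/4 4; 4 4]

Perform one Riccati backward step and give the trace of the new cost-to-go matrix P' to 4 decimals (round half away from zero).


BᵀP = [2.0000 2.0000]
S = R + BᵀPB = [3/2] + [1.0000] = [2.5000]
BᵀPA = [-5.0000 -8.0000]
K = S⁻¹·BᵀPA = [-2.0000 -3.2000]
A−BK = [-0.5000 -1.0000; -1.0000 -1.4000]
AᵀP(A−BK) = [15.0625 24.1250; 24.1250 38.6500]
P' = Q + AᵀP(A−BK) = [16.3125 24.6250; 24.6250 38.9000]
tr(P') = 55.2125

55.2125


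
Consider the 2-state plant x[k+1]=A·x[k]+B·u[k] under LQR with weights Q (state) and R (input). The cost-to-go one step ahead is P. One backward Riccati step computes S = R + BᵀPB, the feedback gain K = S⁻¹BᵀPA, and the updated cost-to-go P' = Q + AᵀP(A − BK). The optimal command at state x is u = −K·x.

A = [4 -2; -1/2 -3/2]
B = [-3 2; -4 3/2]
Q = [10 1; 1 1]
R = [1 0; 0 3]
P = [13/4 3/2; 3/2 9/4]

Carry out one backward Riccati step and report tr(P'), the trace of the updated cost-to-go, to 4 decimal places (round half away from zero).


BᵀP = [-15.7500 -13.5000; 8.7500 6.3750]
S = R + BᵀPB = [1 0; 0 3] + [101.2500 -51.7500; -51.7500 27.0625] = [102.2500 -51.7500; -51.7500 30.0625]
BᵀPA = [-56.2500 51.7500; 31.8125 -27.0625]
K = S⁻¹·BᵀPA = [-0.1130 0.3922; 0.8637 -0.2250]
A−BK = [1.9336 -0.3733; -2.2475 0.4064]
AᵀP(A−BK) = [12.7301 -2.5912; -2.5912 0.6751]
P' = Q + AᵀP(A−BK) = [22.7301 -1.5912; -1.5912 1.6751]
tr(P') = 24.4052

24.4052


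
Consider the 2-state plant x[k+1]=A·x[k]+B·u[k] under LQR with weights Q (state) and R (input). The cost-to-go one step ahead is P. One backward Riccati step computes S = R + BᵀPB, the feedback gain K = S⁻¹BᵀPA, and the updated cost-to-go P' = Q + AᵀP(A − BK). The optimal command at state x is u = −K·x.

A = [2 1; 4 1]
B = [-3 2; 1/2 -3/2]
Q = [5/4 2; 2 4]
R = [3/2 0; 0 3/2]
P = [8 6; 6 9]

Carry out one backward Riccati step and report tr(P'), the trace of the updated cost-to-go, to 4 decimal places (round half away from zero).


37.2432

BᵀP = [-21.0000 -13.5000; 7.0000 -1.5000]
S = R + BᵀPB = [3/2 0; 0 3/2] + [56.2500 -21.7500; -21.7500 16.2500] = [57.7500 -21.7500; -21.7500 17.7500]
BᵀPA = [-96.0000 -34.5000; 8.0000 5.5000]
K = S⁻¹·BᵀPA = [-2.7717 -0.8927; -2.9457 -0.7840]
A−BK = [-0.4239 -0.1101; 0.9674 0.2704]
AᵀP(A−BK) = [29.4783 8.5761; 8.5761 2.5149]
P' = Q + AᵀP(A−BK) = [30.7283 10.5761; 10.5761 6.5149]
tr(P') = 37.2432


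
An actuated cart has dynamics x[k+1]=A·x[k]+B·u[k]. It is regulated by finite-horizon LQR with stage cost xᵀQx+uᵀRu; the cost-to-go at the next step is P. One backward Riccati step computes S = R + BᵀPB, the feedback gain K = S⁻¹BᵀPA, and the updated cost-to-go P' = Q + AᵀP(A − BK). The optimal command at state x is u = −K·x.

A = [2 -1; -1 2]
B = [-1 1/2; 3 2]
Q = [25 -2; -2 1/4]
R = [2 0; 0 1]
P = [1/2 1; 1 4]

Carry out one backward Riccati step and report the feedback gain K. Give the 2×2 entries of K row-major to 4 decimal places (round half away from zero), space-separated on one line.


-0.2685 0.3704 0.1173 0.3210

BᵀP = [2.5000 11.0000; 2.2500 8.5000]
S = R + BᵀPB = [2 0; 0 1] + [30.5000 23.2500; 23.2500 18.1250] = [32.5000 23.2500; 23.2500 19.1250]
BᵀPA = [-6.0000 19.5000; -4.0000 14.7500]
K = S⁻¹·BᵀPA = [-0.2685 0.3704; 0.1173 0.3210]
A−BK = [1.6728 -0.7901; -0.4290 0.2469]
AᵀP(A−BK) = [0.8580 -0.4938; -0.4938 0.5432]
P' = Q + AᵀP(A−BK) = [25.8580 -2.4938; -2.4938 0.7932]
tr(P') = 26.6512


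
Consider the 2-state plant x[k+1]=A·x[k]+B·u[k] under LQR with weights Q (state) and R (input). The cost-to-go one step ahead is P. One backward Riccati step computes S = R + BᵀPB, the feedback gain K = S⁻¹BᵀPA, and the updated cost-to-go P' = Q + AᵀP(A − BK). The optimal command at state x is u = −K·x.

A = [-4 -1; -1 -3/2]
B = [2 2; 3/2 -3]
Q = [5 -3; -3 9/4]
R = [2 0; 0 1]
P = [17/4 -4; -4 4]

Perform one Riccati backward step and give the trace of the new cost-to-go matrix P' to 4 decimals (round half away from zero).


BᵀP = [2.5000 -2.0000; 20.5000 -20.0000]
S = R + BᵀPB = [2 0; 0 1] + [2.0000 11.0000; 11.0000 101.0000] = [4.0000 11.0000; 11.0000 102.0000]
BᵀPA = [-8.0000 0.5000; -62.0000 9.5000]
K = S⁻¹·BᵀPA = [-0.4669 -0.1864; -0.5575 0.1132]
A−BK = [-1.9512 -0.8537; -1.9721 -0.8807]
AᵀP(A−BK) = [1.7003 0.5296; 0.5296 0.2674]
P' = Q + AᵀP(A−BK) = [6.7003 -2.4704; -2.4704 2.5174]
tr(P') = 9.2178

9.2178


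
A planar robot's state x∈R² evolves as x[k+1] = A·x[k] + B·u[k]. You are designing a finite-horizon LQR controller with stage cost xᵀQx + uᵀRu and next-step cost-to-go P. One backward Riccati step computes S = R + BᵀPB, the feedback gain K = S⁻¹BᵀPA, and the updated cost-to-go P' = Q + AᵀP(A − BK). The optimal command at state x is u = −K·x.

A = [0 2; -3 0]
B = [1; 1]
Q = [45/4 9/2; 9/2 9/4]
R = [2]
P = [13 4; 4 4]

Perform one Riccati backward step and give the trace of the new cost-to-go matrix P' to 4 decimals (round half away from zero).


37.3519

BᵀP = [17.0000 8.0000]
S = R + BᵀPB = [2] + [25.0000] = [27.0000]
BᵀPA = [-24.0000 34.0000]
K = S⁻¹·BᵀPA = [-0.8889 1.2593]
A−BK = [0.8889 0.7407; -2.1111 -1.2593]
AᵀP(A−BK) = [14.6667 6.2222; 6.2222 9.1852]
P' = Q + AᵀP(A−BK) = [25.9167 10.7222; 10.7222 11.4352]
tr(P') = 37.3519


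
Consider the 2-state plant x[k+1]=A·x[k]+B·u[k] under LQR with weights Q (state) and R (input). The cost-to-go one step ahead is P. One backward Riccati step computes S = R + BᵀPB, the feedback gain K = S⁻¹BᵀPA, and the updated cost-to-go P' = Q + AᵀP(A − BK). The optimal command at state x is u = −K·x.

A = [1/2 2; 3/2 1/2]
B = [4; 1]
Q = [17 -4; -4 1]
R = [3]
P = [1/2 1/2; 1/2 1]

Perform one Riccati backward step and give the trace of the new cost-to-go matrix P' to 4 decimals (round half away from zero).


19.6680

BᵀP = [2.5000 3.0000]
S = R + BᵀPB = [3] + [13.0000] = [16.0000]
BᵀPA = [5.7500 6.5000]
K = S⁻¹·BᵀPA = [0.3594 0.4063]
A−BK = [-0.9375 0.3750; 1.1406 0.0938]
AᵀP(A−BK) = [1.0586 0.5391; 0.5391 0.6094]
P' = Q + AᵀP(A−BK) = [18.0586 -3.4609; -3.4609 1.6094]
tr(P') = 19.6680


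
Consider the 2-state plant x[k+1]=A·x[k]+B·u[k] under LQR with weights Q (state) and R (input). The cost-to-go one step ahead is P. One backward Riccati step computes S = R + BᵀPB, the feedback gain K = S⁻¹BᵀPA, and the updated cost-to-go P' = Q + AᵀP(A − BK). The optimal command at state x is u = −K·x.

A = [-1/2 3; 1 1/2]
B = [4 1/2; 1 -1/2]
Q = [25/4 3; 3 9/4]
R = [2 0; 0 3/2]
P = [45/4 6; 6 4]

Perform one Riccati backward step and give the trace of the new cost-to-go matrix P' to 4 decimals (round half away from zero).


BᵀP = [51.0000 28.0000; 2.6250 1.0000]
S = R + BᵀPB = [2 0; 0 3/2] + [232.0000 11.5000; 11.5000 0.8125] = [234.0000 11.5000; 11.5000 2.3125]
BᵀPA = [2.5000 167.0000; -0.3125 8.3750]
K = S⁻¹·BᵀPA = [0.0229 0.7090; -0.2492 0.0960]
A−BK = [-0.4671 0.1162; 0.8525 -0.1610]
AᵀP(A−BK) = [0.6773 -0.1174; -0.1174 1.0501]
P' = Q + AᵀP(A−BK) = [6.9273 2.8826; 2.8826 3.3001]
tr(P') = 10.2275

10.2275


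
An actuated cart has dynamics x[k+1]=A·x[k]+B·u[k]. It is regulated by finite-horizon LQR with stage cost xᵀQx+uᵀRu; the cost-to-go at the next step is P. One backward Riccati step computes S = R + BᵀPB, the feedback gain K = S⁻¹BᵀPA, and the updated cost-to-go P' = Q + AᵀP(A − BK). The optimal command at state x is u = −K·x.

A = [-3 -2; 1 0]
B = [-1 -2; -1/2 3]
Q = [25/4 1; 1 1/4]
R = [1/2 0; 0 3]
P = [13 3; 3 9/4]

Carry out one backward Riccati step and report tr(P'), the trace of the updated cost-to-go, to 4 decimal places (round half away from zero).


BᵀP = [-14.5000 -4.1250; -17.0000 0.7500]
S = R + BᵀPB = [1/2 0; 0 3] + [16.5625 16.6250; 16.6250 36.2500] = [17.0625 16.6250; 16.6250 39.2500]
BᵀPA = [39.3750 29.0000; 51.7500 34.0000]
K = S⁻¹·BᵀPA = [1.7419 1.4569; 0.5806 0.2492]
A−BK = [-0.0968 -0.0448; 0.1290 -0.0191]
AᵀP(A−BK) = [2.6129 1.7419; 1.7419 1.2795]
P' = Q + AᵀP(A−BK) = [8.8629 2.7419; 2.7419 1.5295]
tr(P') = 10.3924

10.3924


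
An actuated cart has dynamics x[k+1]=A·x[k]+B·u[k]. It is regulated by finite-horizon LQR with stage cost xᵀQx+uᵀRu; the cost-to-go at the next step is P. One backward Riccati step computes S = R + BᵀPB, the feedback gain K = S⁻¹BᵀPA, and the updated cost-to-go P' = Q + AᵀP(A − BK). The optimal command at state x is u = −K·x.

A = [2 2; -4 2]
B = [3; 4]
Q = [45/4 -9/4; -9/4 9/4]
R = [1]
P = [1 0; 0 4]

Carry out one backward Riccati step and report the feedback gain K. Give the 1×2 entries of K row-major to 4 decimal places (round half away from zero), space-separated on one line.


BᵀP = [3.0000 16.0000]
S = R + BᵀPB = [1] + [73.0000] = [74.0000]
BᵀPA = [-58.0000 38.0000]
K = S⁻¹·BᵀPA = [-0.7838 0.5135]
A−BK = [4.3514 0.4595; -0.8649 -0.0541]
AᵀP(A−BK) = [22.5405 1.7838; 1.7838 0.4865]
P' = Q + AᵀP(A−BK) = [33.7905 -0.4662; -0.4662 2.7365]
tr(P') = 36.5270

-0.7838 0.5135


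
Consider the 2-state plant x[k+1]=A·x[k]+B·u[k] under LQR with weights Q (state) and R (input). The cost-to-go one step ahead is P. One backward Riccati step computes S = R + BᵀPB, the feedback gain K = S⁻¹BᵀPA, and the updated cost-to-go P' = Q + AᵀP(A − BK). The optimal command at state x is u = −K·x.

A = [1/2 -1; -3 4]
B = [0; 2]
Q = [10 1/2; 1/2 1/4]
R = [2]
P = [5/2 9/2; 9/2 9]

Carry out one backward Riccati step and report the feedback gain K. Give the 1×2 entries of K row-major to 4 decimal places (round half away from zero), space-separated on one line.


BᵀP = [9.0000 18.0000]
S = R + BᵀPB = [2] + [36.0000] = [38.0000]
BᵀPA = [-49.5000 63.0000]
K = S⁻¹·BᵀPA = [-1.3026 1.6579]
A−BK = [0.5000 -1.0000; -0.3947 0.6842]
AᵀP(A−BK) = [3.6447 -4.6842; -4.6842 6.0526]
P' = Q + AᵀP(A−BK) = [13.6447 -4.1842; -4.1842 6.3026]
tr(P') = 19.9474

-1.3026 1.6579


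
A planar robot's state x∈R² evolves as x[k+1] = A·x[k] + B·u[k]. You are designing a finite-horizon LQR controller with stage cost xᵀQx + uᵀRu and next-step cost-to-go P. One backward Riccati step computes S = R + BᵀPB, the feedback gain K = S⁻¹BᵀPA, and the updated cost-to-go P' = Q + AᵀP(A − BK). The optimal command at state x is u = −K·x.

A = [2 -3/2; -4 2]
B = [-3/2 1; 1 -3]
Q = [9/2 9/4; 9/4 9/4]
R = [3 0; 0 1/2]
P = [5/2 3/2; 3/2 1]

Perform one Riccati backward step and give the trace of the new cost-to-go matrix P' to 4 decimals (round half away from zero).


BᵀP = [-2.2500 -1.2500; -2.0000 -1.5000]
S = R + BᵀPB = [3 0; 0 1/2] + [2.1250 1.5000; 1.5000 2.5000] = [5.1250 1.5000; 1.5000 3.0000]
BᵀPA = [0.5000 0.8750; 2.0000 0.0000]
K = S⁻¹·BᵀPA = [-0.1143 0.2000; 0.7238 -0.1000]
A−BK = [1.1048 -1.1000; -1.7143 1.5000]
AᵀP(A−BK) = [0.6095 -0.4000; -0.4000 0.4500]
P' = Q + AᵀP(A−BK) = [5.1095 1.8500; 1.8500 2.7000]
tr(P') = 7.8095

7.8095


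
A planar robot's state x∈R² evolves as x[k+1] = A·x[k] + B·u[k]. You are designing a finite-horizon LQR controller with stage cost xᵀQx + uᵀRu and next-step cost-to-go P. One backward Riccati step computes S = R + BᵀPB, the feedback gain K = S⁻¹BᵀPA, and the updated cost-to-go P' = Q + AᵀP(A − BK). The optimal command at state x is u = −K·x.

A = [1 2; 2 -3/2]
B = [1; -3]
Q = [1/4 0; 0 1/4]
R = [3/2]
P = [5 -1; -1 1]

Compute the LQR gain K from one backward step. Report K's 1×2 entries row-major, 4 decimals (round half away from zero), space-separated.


BᵀP = [8.0000 -4.0000]
S = R + BᵀPB = [3/2] + [20.0000] = [21.5000]
BᵀPA = [0.0000 22.0000]
K = S⁻¹·BᵀPA = [0.0000 1.0233]
A−BK = [1.0000 0.9767; 2.0000 1.5698]
AᵀP(A−BK) = [5.0000 4.5000; 4.5000 5.7384]
P' = Q + AᵀP(A−BK) = [5.2500 4.5000; 4.5000 5.9884]
tr(P') = 11.2384

0.0000 1.0233


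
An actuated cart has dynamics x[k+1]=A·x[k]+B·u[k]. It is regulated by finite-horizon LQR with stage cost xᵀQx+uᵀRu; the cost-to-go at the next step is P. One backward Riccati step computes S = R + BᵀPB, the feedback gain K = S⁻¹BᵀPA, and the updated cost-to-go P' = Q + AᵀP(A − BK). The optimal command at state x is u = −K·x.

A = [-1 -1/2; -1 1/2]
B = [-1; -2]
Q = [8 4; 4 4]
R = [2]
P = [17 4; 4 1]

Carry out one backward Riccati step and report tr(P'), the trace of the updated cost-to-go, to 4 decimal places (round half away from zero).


BᵀP = [-25.0000 -6.0000]
S = R + BᵀPB = [2] + [37.0000] = [39.0000]
BᵀPA = [31.0000 9.5000]
K = S⁻¹·BᵀPA = [0.7949 0.2436]
A−BK = [-0.2051 -0.2564; 0.5897 0.9872]
AᵀP(A−BK) = [1.3590 0.4487; 0.4487 0.1859]
P' = Q + AᵀP(A−BK) = [9.3590 4.4487; 4.4487 4.1859]
tr(P') = 13.5449

13.5449


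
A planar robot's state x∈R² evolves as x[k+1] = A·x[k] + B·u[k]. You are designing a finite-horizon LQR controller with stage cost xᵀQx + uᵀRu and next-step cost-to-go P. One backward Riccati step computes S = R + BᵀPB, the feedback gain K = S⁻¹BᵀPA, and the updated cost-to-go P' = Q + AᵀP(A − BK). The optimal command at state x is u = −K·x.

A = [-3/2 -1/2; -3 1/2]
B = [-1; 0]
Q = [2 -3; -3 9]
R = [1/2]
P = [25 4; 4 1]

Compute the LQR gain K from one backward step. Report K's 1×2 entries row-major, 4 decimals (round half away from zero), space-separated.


BᵀP = [-25.0000 -4.0000]
S = R + BᵀPB = [1/2] + [25.0000] = [25.5000]
BᵀPA = [49.5000 10.5000]
K = S⁻¹·BᵀPA = [1.9412 0.4118]
A−BK = [0.4412 -0.0882; -3.0000 0.5000]
AᵀP(A−BK) = [5.1618 -0.1324; -0.1324 0.1765]
P' = Q + AᵀP(A−BK) = [7.1618 -3.1324; -3.1324 9.1765]
tr(P') = 16.3382

1.9412 0.4118


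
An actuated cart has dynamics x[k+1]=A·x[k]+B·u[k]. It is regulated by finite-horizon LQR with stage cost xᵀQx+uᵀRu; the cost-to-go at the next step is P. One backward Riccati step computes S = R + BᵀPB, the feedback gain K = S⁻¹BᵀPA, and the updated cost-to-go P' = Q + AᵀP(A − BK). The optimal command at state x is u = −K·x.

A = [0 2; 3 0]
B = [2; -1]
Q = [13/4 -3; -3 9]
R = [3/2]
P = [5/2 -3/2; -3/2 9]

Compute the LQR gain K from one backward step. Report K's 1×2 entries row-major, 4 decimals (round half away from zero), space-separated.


BᵀP = [6.5000 -12.0000]
S = R + BᵀPB = [3/2] + [25.0000] = [26.5000]
BᵀPA = [-36.0000 13.0000]
K = S⁻¹·BᵀPA = [-1.3585 0.4906]
A−BK = [2.7170 1.0189; 1.6415 0.4906]
AᵀP(A−BK) = [32.0943 8.6604; 8.6604 3.6226]
P' = Q + AᵀP(A−BK) = [35.3443 5.6604; 5.6604 12.6226]
tr(P') = 47.9670

-1.3585 0.4906


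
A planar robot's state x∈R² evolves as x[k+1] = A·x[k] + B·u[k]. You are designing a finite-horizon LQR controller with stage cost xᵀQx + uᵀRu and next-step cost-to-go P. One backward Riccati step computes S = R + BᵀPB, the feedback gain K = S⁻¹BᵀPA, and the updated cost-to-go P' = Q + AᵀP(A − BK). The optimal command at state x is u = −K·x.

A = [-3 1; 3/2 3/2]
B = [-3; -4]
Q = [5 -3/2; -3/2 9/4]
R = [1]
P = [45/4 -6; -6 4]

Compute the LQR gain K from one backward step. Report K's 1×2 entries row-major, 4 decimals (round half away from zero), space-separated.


1.4494 -0.3034

BᵀP = [-9.7500 2.0000]
S = R + BᵀPB = [1] + [21.2500] = [22.2500]
BᵀPA = [32.2500 -6.7500]
K = S⁻¹·BᵀPA = [1.4494 -0.3034]
A−BK = [1.3483 0.0899; 7.2978 0.2865]
AᵀP(A−BK) = [117.5056 3.0337; 3.0337 0.2022]
P' = Q + AᵀP(A−BK) = [122.5056 1.5337; 1.5337 2.4522]
tr(P') = 124.9579


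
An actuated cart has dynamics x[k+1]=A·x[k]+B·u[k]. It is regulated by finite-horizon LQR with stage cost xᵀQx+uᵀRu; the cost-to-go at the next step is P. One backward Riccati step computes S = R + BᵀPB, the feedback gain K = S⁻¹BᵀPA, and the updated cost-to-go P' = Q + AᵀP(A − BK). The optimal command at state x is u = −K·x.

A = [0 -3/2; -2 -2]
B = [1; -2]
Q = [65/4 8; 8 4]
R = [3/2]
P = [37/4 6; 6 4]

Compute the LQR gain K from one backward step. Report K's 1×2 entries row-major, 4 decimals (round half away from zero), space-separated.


1.4545 2.9545

BᵀP = [-2.7500 -2.0000]
S = R + BᵀPB = [3/2] + [1.2500] = [2.7500]
BᵀPA = [4.0000 8.1250]
K = S⁻¹·BᵀPA = [1.4545 2.9545]
A−BK = [-1.4545 -4.4545; 0.9091 3.9091]
AᵀP(A−BK) = [10.1818 22.1818; 22.1818 48.8068]
P' = Q + AᵀP(A−BK) = [26.4318 30.1818; 30.1818 52.8068]
tr(P') = 79.2386


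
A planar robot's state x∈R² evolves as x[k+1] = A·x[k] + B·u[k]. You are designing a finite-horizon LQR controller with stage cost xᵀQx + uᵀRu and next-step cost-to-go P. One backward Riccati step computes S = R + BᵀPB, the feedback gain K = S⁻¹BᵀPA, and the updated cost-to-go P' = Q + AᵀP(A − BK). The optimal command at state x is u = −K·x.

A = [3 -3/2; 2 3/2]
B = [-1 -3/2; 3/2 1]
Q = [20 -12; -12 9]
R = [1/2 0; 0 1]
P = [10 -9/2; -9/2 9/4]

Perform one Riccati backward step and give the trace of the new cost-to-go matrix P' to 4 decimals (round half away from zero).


BᵀP = [-16.7500 7.8750; -19.5000 9.0000]
S = R + BᵀPB = [1/2 0; 0 1] + [28.5625 33.0000; 33.0000 38.2500] = [29.0625 33.0000; 33.0000 39.2500]
BᵀPA = [-34.5000 36.9375; -40.5000 42.7500]
K = S⁻¹·BᵀPA = [-0.3409 0.7552; -0.7452 0.4542]
A−BK = [1.5413 -0.0635; 3.2566 -0.0870]
AᵀP(A−BK) = [3.0571 -0.5494; -0.5494 0.4991]
P' = Q + AᵀP(A−BK) = [23.0571 -12.5494; -12.5494 9.4991]
tr(P') = 32.5562

32.5562


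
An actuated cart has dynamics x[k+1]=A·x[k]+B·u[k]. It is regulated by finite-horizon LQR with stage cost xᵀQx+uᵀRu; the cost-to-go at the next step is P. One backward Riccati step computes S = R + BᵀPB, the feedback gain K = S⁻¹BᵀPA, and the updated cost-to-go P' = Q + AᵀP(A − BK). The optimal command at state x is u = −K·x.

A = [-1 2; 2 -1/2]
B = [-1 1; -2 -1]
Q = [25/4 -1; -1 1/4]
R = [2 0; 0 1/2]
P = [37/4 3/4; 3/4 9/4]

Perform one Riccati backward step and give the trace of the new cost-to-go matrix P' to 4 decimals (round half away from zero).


BᵀP = [-10.7500 -5.2500; 8.5000 -1.5000]
S = R + BᵀPB = [2 0; 0 1/2] + [21.2500 -5.5000; -5.5000 10.0000] = [23.2500 -5.5000; -5.5000 10.5000]
BᵀPA = [0.2500 -18.8750; -11.5000 17.7500]
K = S⁻¹·BᵀPA = [-0.2835 -0.4702; -1.2437 1.4442]
A−BK = [-0.0397 0.0856; 0.1894 0.0038]
AᵀP(A−BK) = [1.0181 -0.6493; -0.6493 1.5533]
P' = Q + AᵀP(A−BK) = [7.2681 -1.6493; -1.6493 1.8033]
tr(P') = 9.0714

9.0714
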